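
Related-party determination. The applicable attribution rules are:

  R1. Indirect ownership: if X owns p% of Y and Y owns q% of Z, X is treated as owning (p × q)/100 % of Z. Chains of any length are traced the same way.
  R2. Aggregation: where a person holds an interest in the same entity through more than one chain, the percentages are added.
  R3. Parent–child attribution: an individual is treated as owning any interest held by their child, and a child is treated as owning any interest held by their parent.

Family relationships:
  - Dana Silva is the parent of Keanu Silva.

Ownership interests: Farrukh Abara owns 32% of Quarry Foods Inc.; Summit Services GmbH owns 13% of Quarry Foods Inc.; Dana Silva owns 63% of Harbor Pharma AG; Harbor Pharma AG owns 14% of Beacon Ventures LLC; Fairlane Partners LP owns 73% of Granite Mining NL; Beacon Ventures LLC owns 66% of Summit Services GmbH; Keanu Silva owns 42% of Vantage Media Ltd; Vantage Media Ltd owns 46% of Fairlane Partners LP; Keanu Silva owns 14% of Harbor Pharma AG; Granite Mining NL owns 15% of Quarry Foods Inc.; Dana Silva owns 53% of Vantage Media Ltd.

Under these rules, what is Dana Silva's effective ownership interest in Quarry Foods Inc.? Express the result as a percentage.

5.710074%

By parent–child attribution (R3), Dana Silva is treated as also owning Keanu Silva's interest in Vantage Media Ltd, giving 53% + 42% = 95%.
By parent–child attribution (R3), Dana Silva is treated as also owning Keanu Silva's interest in Harbor Pharma AG, giving 63% + 14% = 77%.
Chain via Vantage Media Ltd → Fairlane Partners LP → Granite Mining NL (R1): 95% × 46% × 73% × 15% = 4.78515% of Quarry Foods Inc.
Chain via Harbor Pharma AG → Beacon Ventures LLC → Summit Services GmbH (R1): 77% × 14% × 66% × 13% = 0.924924% of Quarry Foods Inc.
Aggregating (R2): 4.78515% + 0.924924% = 5.710074%.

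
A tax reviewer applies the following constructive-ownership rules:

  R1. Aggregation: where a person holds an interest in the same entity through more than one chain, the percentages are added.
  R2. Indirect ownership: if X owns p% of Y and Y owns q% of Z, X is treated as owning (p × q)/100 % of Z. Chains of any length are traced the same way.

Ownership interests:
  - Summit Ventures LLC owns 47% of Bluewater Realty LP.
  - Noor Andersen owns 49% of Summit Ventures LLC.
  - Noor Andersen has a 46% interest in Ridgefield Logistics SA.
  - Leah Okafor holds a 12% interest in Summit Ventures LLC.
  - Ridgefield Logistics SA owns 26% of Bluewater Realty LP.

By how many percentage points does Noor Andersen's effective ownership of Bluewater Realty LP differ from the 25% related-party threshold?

Chain via Summit Ventures LLC (R2): 49% × 47% = 23.03% of Bluewater Realty LP.
Chain via Ridgefield Logistics SA (R2): 46% × 26% = 11.96% of Bluewater Realty LP.
Aggregating (R1): 23.03% + 11.96% = 34.99%.
34.99% exceeds the 25% threshold by 9.99 percentage points.

9.99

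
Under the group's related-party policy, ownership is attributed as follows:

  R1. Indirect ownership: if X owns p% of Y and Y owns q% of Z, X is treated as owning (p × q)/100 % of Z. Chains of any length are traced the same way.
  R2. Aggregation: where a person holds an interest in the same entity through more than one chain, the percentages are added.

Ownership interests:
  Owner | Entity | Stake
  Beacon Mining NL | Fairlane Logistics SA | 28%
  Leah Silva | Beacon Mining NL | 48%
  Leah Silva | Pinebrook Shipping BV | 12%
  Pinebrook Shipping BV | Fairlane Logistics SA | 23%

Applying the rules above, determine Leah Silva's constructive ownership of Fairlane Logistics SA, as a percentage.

Chain via Pinebrook Shipping BV (R1): 12% × 23% = 2.76% of Fairlane Logistics SA.
Chain via Beacon Mining NL (R1): 48% × 28% = 13.44% of Fairlane Logistics SA.
Aggregating (R2): 2.76% + 13.44% = 16.2%.

16.2%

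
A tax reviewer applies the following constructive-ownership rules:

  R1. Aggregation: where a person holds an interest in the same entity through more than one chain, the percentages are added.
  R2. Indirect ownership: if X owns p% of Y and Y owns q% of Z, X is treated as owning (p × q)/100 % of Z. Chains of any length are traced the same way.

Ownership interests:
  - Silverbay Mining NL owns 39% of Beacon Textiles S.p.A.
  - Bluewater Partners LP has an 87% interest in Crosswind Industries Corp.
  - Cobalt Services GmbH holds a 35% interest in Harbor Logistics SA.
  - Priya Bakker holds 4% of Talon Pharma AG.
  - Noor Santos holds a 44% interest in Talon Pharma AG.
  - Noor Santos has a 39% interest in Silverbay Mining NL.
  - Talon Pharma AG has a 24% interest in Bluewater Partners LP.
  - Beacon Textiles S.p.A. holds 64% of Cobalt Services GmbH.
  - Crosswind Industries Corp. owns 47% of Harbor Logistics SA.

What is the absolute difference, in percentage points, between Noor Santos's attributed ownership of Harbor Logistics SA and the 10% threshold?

Chain via Talon Pharma AG → Bluewater Partners LP → Crosswind Industries Corp. (R2): 44% × 24% × 87% × 47% = 4.317984% of Harbor Logistics SA.
Chain via Silverbay Mining NL → Beacon Textiles S.p.A. → Cobalt Services GmbH (R2): 39% × 39% × 64% × 35% = 3.40704% of Harbor Logistics SA.
Aggregating (R1): 4.317984% + 3.40704% = 7.725024%.
7.725024% falls short of the 10% threshold by 2.274976 percentage points.

2.274976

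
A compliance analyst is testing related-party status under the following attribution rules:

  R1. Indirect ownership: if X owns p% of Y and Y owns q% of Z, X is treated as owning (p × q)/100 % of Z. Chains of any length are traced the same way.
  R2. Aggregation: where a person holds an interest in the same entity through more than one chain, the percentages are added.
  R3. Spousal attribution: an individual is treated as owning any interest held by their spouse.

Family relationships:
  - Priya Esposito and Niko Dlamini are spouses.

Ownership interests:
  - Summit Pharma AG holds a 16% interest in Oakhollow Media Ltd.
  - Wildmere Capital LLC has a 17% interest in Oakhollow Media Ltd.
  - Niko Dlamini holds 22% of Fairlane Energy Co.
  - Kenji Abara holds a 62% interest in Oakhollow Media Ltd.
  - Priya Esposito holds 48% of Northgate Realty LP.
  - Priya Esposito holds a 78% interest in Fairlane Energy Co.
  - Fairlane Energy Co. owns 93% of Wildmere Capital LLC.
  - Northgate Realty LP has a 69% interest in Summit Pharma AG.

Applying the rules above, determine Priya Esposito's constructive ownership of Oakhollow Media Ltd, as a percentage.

By spousal attribution (R3), Priya Esposito is treated as also owning Niko Dlamini's interest in Fairlane Energy Co, giving 78% + 22% = 100%.
Chain via Northgate Realty LP → Summit Pharma AG (R1): 48% × 69% × 16% = 5.2992% of Oakhollow Media Ltd.
Chain via Fairlane Energy Co. → Wildmere Capital LLC (R1): 100% × 93% × 17% = 15.81% of Oakhollow Media Ltd.
Aggregating (R2): 5.2992% + 15.81% = 21.1092%.

21.1092%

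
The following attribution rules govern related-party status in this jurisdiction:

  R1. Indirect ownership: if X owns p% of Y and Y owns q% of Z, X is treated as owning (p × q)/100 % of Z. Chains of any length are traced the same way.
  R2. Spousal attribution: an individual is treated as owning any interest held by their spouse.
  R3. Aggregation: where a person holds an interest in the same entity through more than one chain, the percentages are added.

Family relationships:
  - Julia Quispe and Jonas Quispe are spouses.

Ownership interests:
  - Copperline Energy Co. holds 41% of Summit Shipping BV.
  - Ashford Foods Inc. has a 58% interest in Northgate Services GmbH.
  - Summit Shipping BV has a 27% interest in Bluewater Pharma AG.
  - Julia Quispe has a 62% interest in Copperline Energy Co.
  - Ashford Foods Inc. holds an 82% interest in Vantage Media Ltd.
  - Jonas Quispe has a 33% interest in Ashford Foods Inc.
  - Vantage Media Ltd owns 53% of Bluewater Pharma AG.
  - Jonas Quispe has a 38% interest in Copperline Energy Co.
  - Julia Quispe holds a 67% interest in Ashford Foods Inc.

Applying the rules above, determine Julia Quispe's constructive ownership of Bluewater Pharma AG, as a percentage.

By spousal attribution (R2), Julia Quispe is treated as also owning Jonas Quispe's interest in Copperline Energy Co, giving 62% + 38% = 100%.
By spousal attribution (R2), Julia Quispe is treated as also owning Jonas Quispe's interest in Ashford Foods Inc, giving 67% + 33% = 100%.
Chain via Copperline Energy Co. → Summit Shipping BV (R1): 100% × 41% × 27% = 11.07% of Bluewater Pharma AG.
Chain via Ashford Foods Inc. → Vantage Media Ltd (R1): 100% × 82% × 53% = 43.46% of Bluewater Pharma AG.
Aggregating (R3): 11.07% + 43.46% = 54.53%.

54.53%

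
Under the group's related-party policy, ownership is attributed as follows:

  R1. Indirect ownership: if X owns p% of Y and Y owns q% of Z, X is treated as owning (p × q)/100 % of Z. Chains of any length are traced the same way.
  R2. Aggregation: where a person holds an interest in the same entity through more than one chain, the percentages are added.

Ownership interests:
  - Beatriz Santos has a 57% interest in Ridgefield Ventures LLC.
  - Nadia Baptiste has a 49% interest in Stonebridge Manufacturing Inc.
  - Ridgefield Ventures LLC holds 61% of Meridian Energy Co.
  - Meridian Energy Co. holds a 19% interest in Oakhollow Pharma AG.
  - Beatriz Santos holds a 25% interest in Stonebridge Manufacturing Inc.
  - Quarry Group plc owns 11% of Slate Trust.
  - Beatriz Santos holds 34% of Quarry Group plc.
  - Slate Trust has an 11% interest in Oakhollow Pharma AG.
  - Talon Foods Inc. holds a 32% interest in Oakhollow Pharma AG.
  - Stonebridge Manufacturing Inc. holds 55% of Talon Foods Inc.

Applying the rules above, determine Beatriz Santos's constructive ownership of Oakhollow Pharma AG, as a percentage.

Chain via Quarry Group plc → Slate Trust (R1): 34% × 11% × 11% = 0.4114% of Oakhollow Pharma AG.
Chain via Ridgefield Ventures LLC → Meridian Energy Co. (R1): 57% × 61% × 19% = 6.6063% of Oakhollow Pharma AG.
Chain via Stonebridge Manufacturing Inc. → Talon Foods Inc. (R1): 25% × 55% × 32% = 4.4% of Oakhollow Pharma AG.
Aggregating (R2): 0.4114% + 6.6063% + 4.4% = 11.4177%.

11.4177%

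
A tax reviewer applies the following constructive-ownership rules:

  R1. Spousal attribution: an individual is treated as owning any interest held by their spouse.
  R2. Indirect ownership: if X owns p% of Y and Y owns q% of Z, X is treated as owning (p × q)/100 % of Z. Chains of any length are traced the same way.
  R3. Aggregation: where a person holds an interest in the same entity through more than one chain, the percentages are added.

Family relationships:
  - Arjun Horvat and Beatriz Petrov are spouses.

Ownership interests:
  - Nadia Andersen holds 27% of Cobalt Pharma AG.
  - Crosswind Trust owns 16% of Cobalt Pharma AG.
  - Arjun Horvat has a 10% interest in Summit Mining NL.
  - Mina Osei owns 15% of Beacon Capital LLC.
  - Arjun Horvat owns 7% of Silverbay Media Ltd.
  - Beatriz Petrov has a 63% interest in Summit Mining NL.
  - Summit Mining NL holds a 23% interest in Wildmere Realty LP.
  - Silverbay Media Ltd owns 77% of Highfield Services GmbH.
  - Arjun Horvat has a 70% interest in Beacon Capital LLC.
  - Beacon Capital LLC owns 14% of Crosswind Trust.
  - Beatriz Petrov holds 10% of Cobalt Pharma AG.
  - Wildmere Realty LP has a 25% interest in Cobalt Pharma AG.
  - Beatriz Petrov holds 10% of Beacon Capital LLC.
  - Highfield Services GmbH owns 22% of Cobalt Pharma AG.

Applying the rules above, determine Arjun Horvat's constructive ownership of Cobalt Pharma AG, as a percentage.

By spousal attribution (R1), Arjun Horvat is treated as also owning Beatriz Petrov's interest in Summit Mining NL, giving 10% + 63% = 73%.
By spousal attribution (R1), Arjun Horvat is treated as also owning Beatriz Petrov's interest in Beacon Capital LLC, giving 70% + 10% = 80%.
By spousal attribution (R1), Arjun Horvat is treated as owning Beatriz Petrov's 10% interest in Cobalt Pharma AG.
Chain via Summit Mining NL → Wildmere Realty LP (R2): 73% × 23% × 25% = 4.1975% of Cobalt Pharma AG.
Chain via Silverbay Media Ltd → Highfield Services GmbH (R2): 7% × 77% × 22% = 1.1858% of Cobalt Pharma AG.
Chain via Beacon Capital LLC → Crosswind Trust (R2): 80% × 14% × 16% = 1.792% of Cobalt Pharma AG.
Direct interest in Cobalt Pharma AG: 10%.
Aggregating (R3): 4.1975% + 1.1858% + 1.792% + 10% = 17.1753%.

17.1753%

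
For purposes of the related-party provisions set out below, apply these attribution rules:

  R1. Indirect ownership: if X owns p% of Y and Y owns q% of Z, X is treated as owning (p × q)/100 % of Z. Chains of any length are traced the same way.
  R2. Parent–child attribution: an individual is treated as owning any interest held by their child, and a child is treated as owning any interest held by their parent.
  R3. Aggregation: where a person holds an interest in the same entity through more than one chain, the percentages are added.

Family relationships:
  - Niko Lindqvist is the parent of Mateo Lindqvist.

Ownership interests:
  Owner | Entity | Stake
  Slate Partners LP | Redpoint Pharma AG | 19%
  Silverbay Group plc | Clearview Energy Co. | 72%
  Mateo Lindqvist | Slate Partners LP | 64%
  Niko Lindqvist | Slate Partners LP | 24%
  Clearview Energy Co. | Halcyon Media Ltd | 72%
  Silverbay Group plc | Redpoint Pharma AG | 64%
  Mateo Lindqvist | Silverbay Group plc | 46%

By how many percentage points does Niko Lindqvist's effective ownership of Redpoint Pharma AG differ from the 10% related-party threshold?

By parent–child attribution (R2), Niko Lindqvist is treated as also owning Mateo Lindqvist's interest in Slate Partners LP, giving 24% + 64% = 88%.
By parent–child attribution (R2), Niko Lindqvist is treated as owning Mateo Lindqvist's 46% interest in Silverbay Group plc.
Chain via Slate Partners LP (R1): 88% × 19% = 16.72% of Redpoint Pharma AG.
Chain via Silverbay Group plc (R1): 46% × 64% = 29.44% of Redpoint Pharma AG.
Aggregating (R3): 16.72% + 29.44% = 46.16%.
46.16% exceeds the 10% threshold by 36.16 percentage points.

36.16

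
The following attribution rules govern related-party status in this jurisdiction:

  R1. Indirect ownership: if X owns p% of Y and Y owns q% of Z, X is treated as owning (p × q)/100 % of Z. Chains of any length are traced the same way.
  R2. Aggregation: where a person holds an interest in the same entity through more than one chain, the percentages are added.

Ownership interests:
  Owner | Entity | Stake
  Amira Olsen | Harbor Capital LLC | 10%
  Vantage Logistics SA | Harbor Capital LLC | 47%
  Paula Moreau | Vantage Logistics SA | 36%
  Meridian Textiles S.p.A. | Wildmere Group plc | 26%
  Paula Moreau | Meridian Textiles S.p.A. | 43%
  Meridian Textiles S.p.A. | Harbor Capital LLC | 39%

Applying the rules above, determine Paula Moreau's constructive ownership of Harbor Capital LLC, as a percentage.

33.69%

Chain via Meridian Textiles S.p.A. (R1): 43% × 39% = 16.77% of Harbor Capital LLC.
Chain via Vantage Logistics SA (R1): 36% × 47% = 16.92% of Harbor Capital LLC.
Aggregating (R2): 16.77% + 16.92% = 33.69%.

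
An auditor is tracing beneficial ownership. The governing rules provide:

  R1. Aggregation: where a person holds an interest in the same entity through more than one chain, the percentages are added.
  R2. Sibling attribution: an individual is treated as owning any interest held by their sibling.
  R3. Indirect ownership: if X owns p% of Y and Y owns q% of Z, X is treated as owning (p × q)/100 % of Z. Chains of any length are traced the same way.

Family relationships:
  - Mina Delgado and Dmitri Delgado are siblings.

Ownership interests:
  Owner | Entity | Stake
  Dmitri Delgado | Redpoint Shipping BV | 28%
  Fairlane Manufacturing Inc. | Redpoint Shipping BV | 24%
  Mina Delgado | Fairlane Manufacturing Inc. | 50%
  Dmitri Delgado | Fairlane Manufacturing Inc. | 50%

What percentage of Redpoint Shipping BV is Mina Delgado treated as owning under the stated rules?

By sibling attribution (R2), Mina Delgado is treated as also owning Dmitri Delgado's interest in Fairlane Manufacturing Inc, giving 50% + 50% = 100%.
By sibling attribution (R2), Mina Delgado is treated as owning Dmitri Delgado's 28% interest in Redpoint Shipping BV.
Chain via Fairlane Manufacturing Inc. (R3): 100% × 24% = 24% of Redpoint Shipping BV.
Direct interest in Redpoint Shipping BV: 28%.
Aggregating (R1): 24% + 28% = 52%.

52%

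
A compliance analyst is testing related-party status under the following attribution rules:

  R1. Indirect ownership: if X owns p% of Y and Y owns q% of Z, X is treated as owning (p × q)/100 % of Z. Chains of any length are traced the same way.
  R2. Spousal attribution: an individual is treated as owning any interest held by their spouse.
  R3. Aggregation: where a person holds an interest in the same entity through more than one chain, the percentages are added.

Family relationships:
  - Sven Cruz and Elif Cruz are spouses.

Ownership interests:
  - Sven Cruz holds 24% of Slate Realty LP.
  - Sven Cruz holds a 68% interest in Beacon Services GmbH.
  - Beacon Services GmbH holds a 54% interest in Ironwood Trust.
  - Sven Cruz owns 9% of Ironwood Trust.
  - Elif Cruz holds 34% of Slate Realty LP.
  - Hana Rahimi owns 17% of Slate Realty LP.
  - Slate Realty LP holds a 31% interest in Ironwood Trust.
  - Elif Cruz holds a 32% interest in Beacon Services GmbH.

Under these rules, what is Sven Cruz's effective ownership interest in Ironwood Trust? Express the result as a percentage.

80.98%

By spousal attribution (R2), Sven Cruz is treated as also owning Elif Cruz's interest in Slate Realty LP, giving 24% + 34% = 58%.
By spousal attribution (R2), Sven Cruz is treated as also owning Elif Cruz's interest in Beacon Services GmbH, giving 68% + 32% = 100%.
Chain via Slate Realty LP (R1): 58% × 31% = 17.98% of Ironwood Trust.
Chain via Beacon Services GmbH (R1): 100% × 54% = 54% of Ironwood Trust.
Direct interest in Ironwood Trust: 9%.
Aggregating (R3): 17.98% + 54% + 9% = 80.98%.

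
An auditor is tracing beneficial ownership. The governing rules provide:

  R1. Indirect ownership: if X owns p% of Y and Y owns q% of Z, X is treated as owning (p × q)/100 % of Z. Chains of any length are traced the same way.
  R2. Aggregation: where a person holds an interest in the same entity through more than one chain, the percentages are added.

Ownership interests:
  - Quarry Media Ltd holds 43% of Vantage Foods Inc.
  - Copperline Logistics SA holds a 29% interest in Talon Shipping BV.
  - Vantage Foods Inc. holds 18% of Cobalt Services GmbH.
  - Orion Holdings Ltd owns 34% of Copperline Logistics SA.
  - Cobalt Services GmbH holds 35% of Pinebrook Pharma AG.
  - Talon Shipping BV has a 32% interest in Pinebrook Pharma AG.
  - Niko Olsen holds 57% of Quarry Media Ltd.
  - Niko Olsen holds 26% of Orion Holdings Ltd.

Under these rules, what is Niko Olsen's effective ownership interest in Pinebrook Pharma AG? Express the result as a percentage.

2.364482%

Chain via Orion Holdings Ltd → Copperline Logistics SA → Talon Shipping BV (R1): 26% × 34% × 29% × 32% = 0.820352% of Pinebrook Pharma AG.
Chain via Quarry Media Ltd → Vantage Foods Inc. → Cobalt Services GmbH (R1): 57% × 43% × 18% × 35% = 1.54413% of Pinebrook Pharma AG.
Aggregating (R2): 0.820352% + 1.54413% = 2.364482%.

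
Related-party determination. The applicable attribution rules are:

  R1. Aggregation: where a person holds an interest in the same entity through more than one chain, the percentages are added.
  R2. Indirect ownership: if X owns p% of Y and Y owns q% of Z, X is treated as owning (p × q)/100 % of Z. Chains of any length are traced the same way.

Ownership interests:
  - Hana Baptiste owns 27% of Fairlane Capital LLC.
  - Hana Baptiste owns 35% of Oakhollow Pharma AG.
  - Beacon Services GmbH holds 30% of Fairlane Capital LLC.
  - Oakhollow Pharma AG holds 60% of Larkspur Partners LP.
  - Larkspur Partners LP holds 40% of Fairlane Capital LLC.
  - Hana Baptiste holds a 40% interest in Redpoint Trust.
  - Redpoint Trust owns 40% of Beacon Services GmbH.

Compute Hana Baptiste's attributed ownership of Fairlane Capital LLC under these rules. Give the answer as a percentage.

Chain via Oakhollow Pharma AG → Larkspur Partners LP (R2): 35% × 60% × 40% = 8.4% of Fairlane Capital LLC.
Chain via Redpoint Trust → Beacon Services GmbH (R2): 40% × 40% × 30% = 4.8% of Fairlane Capital LLC.
Direct interest in Fairlane Capital LLC: 27%.
Aggregating (R1): 8.4% + 4.8% + 27% = 40.2%.

40.2%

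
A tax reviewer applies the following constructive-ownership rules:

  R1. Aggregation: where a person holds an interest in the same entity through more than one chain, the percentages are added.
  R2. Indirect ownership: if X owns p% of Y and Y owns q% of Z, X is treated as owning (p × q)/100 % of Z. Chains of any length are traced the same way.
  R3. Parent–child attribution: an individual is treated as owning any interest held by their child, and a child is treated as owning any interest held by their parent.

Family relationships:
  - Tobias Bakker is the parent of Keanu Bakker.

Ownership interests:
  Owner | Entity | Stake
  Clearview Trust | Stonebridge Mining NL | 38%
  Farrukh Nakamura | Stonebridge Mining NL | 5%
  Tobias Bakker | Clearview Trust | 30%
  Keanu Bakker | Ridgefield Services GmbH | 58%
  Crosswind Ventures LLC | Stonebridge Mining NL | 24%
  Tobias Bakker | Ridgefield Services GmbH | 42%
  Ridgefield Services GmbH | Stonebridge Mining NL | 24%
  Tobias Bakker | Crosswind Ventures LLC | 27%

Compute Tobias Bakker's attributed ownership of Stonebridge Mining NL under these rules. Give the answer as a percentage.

By parent–child attribution (R3), Tobias Bakker is treated as also owning Keanu Bakker's interest in Ridgefield Services GmbH, giving 42% + 58% = 100%.
Chain via Ridgefield Services GmbH (R2): 100% × 24% = 24% of Stonebridge Mining NL.
Chain via Clearview Trust (R2): 30% × 38% = 11.4% of Stonebridge Mining NL.
Chain via Crosswind Ventures LLC (R2): 27% × 24% = 6.48% of Stonebridge Mining NL.
Aggregating (R1): 24% + 11.4% + 6.48% = 41.88%.

41.88%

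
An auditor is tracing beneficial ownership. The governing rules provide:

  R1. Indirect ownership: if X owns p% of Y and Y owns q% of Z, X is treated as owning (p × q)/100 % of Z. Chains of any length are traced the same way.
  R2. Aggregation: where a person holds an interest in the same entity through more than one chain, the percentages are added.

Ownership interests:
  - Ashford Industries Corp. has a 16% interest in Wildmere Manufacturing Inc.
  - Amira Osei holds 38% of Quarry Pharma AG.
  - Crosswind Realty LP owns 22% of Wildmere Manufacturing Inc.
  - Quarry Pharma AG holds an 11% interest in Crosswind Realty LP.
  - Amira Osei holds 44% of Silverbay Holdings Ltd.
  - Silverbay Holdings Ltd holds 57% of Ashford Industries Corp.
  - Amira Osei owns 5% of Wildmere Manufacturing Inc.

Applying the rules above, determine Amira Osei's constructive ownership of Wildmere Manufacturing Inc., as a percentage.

9.9324%

Chain via Quarry Pharma AG → Crosswind Realty LP (R1): 38% × 11% × 22% = 0.9196% of Wildmere Manufacturing Inc.
Chain via Silverbay Holdings Ltd → Ashford Industries Corp. (R1): 44% × 57% × 16% = 4.0128% of Wildmere Manufacturing Inc.
Direct interest in Wildmere Manufacturing Inc: 5%.
Aggregating (R2): 0.9196% + 4.0128% + 5% = 9.9324%.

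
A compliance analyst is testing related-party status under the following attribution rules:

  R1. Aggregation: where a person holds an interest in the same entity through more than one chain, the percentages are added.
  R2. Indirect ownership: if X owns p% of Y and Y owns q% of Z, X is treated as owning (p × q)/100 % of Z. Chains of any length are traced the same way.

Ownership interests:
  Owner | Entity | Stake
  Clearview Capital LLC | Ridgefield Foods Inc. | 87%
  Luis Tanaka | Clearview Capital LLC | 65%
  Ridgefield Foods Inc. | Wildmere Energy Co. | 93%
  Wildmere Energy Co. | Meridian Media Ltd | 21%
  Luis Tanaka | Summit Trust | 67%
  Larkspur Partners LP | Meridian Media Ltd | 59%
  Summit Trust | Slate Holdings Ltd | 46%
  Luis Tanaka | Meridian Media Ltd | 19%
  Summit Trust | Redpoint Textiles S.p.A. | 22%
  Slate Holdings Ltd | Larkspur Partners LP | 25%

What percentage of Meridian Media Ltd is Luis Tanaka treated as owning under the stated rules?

Chain via Summit Trust → Slate Holdings Ltd → Larkspur Partners LP (R2): 67% × 46% × 25% × 59% = 4.54595% of Meridian Media Ltd.
Chain via Clearview Capital LLC → Ridgefield Foods Inc. → Wildmere Energy Co. (R2): 65% × 87% × 93% × 21% = 11.044215% of Meridian Media Ltd.
Direct interest in Meridian Media Ltd: 19%.
Aggregating (R1): 4.54595% + 11.044215% + 19% = 34.590165%.

34.590165%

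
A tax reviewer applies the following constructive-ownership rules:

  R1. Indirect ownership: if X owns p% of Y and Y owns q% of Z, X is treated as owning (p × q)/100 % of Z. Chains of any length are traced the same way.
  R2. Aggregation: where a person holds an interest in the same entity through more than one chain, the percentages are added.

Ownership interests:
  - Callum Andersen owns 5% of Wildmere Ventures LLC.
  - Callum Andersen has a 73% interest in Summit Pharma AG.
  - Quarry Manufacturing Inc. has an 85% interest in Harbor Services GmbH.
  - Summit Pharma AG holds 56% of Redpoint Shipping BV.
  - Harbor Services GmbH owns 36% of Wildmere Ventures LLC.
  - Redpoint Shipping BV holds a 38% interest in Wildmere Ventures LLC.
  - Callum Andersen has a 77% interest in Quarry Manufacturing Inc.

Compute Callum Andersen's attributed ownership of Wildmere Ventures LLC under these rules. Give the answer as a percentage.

Chain via Quarry Manufacturing Inc. → Harbor Services GmbH (R1): 77% × 85% × 36% = 23.562% of Wildmere Ventures LLC.
Chain via Summit Pharma AG → Redpoint Shipping BV (R1): 73% × 56% × 38% = 15.5344% of Wildmere Ventures LLC.
Direct interest in Wildmere Ventures LLC: 5%.
Aggregating (R2): 23.562% + 15.5344% + 5% = 44.0964%.

44.0964%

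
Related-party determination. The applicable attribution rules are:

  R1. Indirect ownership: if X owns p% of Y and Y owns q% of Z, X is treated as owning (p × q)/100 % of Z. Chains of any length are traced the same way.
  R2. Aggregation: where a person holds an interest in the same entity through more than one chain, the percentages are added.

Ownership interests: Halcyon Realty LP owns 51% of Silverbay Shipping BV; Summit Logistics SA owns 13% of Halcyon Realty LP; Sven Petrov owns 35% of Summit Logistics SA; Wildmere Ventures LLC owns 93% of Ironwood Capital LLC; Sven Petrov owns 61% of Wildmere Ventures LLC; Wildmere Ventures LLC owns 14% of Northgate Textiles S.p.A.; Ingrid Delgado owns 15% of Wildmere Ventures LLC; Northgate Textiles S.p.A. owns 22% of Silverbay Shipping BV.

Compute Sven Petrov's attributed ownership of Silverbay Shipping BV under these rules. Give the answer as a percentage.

4.1993%

Chain via Wildmere Ventures LLC → Northgate Textiles S.p.A. (R1): 61% × 14% × 22% = 1.8788% of Silverbay Shipping BV.
Chain via Summit Logistics SA → Halcyon Realty LP (R1): 35% × 13% × 51% = 2.3205% of Silverbay Shipping BV.
Aggregating (R2): 1.8788% + 2.3205% = 4.1993%.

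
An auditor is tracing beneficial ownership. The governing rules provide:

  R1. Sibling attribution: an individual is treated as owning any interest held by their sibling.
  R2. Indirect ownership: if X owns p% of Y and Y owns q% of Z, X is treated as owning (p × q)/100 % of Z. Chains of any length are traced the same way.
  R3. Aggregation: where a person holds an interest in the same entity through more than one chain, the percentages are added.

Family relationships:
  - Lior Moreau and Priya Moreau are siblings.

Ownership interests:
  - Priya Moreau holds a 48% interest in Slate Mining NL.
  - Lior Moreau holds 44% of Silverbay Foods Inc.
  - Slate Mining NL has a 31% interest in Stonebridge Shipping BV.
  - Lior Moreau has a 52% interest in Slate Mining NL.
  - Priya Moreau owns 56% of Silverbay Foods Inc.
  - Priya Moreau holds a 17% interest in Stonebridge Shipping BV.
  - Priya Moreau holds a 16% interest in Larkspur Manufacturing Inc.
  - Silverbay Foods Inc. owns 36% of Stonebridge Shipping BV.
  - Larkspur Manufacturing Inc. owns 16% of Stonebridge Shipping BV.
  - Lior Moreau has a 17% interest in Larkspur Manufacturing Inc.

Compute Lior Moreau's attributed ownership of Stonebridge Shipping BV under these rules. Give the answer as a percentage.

By sibling attribution (R1), Lior Moreau is treated as also owning Priya Moreau's interest in Larkspur Manufacturing Inc, giving 17% + 16% = 33%.
By sibling attribution (R1), Lior Moreau is treated as also owning Priya Moreau's interest in Silverbay Foods Inc, giving 44% + 56% = 100%.
By sibling attribution (R1), Lior Moreau is treated as also owning Priya Moreau's interest in Slate Mining NL, giving 52% + 48% = 100%.
By sibling attribution (R1), Lior Moreau is treated as owning Priya Moreau's 17% interest in Stonebridge Shipping BV.
Chain via Larkspur Manufacturing Inc. (R2): 33% × 16% = 5.28% of Stonebridge Shipping BV.
Chain via Silverbay Foods Inc. (R2): 100% × 36% = 36% of Stonebridge Shipping BV.
Chain via Slate Mining NL (R2): 100% × 31% = 31% of Stonebridge Shipping BV.
Direct interest in Stonebridge Shipping BV: 17%.
Aggregating (R3): 5.28% + 36% + 31% + 17% = 89.28%.

89.28%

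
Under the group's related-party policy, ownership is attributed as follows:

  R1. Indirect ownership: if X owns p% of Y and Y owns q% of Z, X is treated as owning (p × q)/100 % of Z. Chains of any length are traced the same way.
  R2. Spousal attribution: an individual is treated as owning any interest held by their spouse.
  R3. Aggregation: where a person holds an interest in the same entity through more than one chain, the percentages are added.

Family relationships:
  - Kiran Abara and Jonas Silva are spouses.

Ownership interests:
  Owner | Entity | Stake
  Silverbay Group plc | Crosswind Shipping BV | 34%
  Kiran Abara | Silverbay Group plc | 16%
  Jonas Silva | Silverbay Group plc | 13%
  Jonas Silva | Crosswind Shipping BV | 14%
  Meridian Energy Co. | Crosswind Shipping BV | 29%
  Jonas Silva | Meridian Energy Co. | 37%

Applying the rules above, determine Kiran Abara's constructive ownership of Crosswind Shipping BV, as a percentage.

By spousal attribution (R2), Kiran Abara is treated as also owning Jonas Silva's interest in Silverbay Group plc, giving 16% + 13% = 29%.
By spousal attribution (R2), Kiran Abara is treated as owning Jonas Silva's 37% interest in Meridian Energy Co.
By spousal attribution (R2), Kiran Abara is treated as owning Jonas Silva's 14% interest in Crosswind Shipping BV.
Chain via Silverbay Group plc (R1): 29% × 34% = 9.86% of Crosswind Shipping BV.
Chain via Meridian Energy Co. (R1): 37% × 29% = 10.73% of Crosswind Shipping BV.
Direct interest in Crosswind Shipping BV: 14%.
Aggregating (R3): 9.86% + 10.73% + 14% = 34.59%.

34.59%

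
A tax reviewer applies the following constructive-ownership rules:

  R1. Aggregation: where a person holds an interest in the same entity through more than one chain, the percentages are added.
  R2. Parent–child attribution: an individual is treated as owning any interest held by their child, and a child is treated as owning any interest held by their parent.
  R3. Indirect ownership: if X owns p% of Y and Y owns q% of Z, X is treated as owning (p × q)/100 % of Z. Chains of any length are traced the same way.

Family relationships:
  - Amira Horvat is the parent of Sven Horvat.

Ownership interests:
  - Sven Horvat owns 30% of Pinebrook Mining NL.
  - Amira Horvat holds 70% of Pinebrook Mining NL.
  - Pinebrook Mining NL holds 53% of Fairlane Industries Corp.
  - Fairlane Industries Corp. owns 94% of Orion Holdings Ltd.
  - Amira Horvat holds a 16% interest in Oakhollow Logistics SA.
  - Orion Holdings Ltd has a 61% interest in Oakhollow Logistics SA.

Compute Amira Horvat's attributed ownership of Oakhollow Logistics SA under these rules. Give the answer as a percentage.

46.3902%

By parent–child attribution (R2), Amira Horvat is treated as also owning Sven Horvat's interest in Pinebrook Mining NL, giving 70% + 30% = 100%.
Chain via Pinebrook Mining NL → Fairlane Industries Corp. → Orion Holdings Ltd (R3): 100% × 53% × 94% × 61% = 30.3902% of Oakhollow Logistics SA.
Direct interest in Oakhollow Logistics SA: 16%.
Aggregating (R1): 30.3902% + 16% = 46.3902%.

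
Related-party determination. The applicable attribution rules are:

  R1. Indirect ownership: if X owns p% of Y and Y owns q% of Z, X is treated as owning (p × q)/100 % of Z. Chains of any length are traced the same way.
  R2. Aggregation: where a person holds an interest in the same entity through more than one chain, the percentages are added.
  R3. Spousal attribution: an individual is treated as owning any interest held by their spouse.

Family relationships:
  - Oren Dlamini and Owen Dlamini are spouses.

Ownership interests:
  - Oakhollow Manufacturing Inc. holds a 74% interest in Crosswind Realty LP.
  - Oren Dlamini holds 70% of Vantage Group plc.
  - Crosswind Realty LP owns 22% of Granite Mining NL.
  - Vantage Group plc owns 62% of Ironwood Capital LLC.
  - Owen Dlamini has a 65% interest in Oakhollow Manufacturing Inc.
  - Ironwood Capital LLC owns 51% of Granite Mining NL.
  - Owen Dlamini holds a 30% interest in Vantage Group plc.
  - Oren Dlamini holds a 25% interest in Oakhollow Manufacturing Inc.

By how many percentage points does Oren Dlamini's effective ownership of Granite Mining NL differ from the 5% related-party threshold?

41.272

By spousal attribution (R3), Oren Dlamini is treated as also owning Owen Dlamini's interest in Vantage Group plc, giving 70% + 30% = 100%.
By spousal attribution (R3), Oren Dlamini is treated as also owning Owen Dlamini's interest in Oakhollow Manufacturing Inc, giving 25% + 65% = 90%.
Chain via Vantage Group plc → Ironwood Capital LLC (R1): 100% × 62% × 51% = 31.62% of Granite Mining NL.
Chain via Oakhollow Manufacturing Inc. → Crosswind Realty LP (R1): 90% × 74% × 22% = 14.652% of Granite Mining NL.
Aggregating (R2): 31.62% + 14.652% = 46.272%.
46.272% exceeds the 5% threshold by 41.272 percentage points.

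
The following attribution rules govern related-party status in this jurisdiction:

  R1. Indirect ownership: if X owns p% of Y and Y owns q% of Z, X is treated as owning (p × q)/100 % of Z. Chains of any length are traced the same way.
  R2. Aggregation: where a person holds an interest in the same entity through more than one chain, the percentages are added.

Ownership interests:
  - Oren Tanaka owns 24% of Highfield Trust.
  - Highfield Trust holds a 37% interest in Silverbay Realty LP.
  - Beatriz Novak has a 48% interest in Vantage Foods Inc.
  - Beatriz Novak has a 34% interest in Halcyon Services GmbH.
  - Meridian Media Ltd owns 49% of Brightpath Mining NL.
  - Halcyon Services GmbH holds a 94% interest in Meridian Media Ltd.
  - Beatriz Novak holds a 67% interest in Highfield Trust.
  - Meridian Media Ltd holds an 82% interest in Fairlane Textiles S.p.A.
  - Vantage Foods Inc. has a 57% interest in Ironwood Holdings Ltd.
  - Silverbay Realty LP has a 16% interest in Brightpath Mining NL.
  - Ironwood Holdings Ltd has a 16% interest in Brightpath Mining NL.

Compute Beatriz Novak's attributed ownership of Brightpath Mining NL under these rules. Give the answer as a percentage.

24.0044%

Chain via Vantage Foods Inc. → Ironwood Holdings Ltd (R1): 48% × 57% × 16% = 4.3776% of Brightpath Mining NL.
Chain via Highfield Trust → Silverbay Realty LP (R1): 67% × 37% × 16% = 3.9664% of Brightpath Mining NL.
Chain via Halcyon Services GmbH → Meridian Media Ltd (R1): 34% × 94% × 49% = 15.6604% of Brightpath Mining NL.
Aggregating (R2): 4.3776% + 3.9664% + 15.6604% = 24.0044%.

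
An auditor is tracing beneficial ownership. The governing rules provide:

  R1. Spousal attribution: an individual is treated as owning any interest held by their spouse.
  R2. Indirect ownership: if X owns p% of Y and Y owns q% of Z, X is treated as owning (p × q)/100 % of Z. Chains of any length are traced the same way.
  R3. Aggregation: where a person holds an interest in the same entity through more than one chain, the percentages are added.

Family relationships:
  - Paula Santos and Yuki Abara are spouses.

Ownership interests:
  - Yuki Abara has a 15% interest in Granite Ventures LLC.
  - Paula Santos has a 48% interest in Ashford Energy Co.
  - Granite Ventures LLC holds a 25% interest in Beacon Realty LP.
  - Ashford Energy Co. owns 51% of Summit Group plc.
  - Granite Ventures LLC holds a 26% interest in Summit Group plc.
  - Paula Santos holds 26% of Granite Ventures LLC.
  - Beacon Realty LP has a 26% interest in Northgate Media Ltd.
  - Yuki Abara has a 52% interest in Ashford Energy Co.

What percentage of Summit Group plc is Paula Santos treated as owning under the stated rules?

By spousal attribution (R1), Paula Santos is treated as also owning Yuki Abara's interest in Ashford Energy Co, giving 48% + 52% = 100%.
By spousal attribution (R1), Paula Santos is treated as also owning Yuki Abara's interest in Granite Ventures LLC, giving 26% + 15% = 41%.
Chain via Ashford Energy Co. (R2): 100% × 51% = 51% of Summit Group plc.
Chain via Granite Ventures LLC (R2): 41% × 26% = 10.66% of Summit Group plc.
Aggregating (R3): 51% + 10.66% = 61.66%.

61.66%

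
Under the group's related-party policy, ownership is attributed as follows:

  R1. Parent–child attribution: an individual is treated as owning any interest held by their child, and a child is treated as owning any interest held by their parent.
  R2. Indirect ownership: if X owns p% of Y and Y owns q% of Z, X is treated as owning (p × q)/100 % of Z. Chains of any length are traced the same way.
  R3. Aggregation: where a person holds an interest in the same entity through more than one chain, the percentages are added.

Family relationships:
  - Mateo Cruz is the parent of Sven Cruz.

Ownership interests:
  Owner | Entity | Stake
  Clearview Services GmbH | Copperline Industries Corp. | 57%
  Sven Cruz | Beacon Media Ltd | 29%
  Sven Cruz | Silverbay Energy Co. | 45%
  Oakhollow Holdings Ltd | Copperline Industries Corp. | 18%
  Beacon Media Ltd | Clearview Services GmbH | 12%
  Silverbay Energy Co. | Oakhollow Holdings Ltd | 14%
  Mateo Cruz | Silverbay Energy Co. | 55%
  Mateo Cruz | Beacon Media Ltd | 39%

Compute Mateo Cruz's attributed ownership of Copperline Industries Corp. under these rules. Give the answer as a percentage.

By parent–child attribution (R1), Mateo Cruz is treated as also owning Sven Cruz's interest in Beacon Media Ltd, giving 39% + 29% = 68%.
By parent–child attribution (R1), Mateo Cruz is treated as also owning Sven Cruz's interest in Silverbay Energy Co, giving 55% + 45% = 100%.
Chain via Beacon Media Ltd → Clearview Services GmbH (R2): 68% × 12% × 57% = 4.6512% of Copperline Industries Corp.
Chain via Silverbay Energy Co. → Oakhollow Holdings Ltd (R2): 100% × 14% × 18% = 2.52% of Copperline Industries Corp.
Aggregating (R3): 4.6512% + 2.52% = 7.1712%.

7.1712%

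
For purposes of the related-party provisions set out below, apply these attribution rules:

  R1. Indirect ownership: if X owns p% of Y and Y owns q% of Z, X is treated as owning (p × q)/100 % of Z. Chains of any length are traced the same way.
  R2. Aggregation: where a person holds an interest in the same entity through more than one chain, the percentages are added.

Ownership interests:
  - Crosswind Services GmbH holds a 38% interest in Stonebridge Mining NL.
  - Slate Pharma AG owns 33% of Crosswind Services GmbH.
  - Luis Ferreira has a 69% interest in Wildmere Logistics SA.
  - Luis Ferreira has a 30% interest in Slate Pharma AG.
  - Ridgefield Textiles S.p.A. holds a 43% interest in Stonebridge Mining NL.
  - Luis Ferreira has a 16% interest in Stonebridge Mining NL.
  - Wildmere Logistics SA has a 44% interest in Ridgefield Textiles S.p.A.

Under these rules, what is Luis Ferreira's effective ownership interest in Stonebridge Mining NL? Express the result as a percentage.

Chain via Slate Pharma AG → Crosswind Services GmbH (R1): 30% × 33% × 38% = 3.762% of Stonebridge Mining NL.
Chain via Wildmere Logistics SA → Ridgefield Textiles S.p.A. (R1): 69% × 44% × 43% = 13.0548% of Stonebridge Mining NL.
Direct interest in Stonebridge Mining NL: 16%.
Aggregating (R2): 3.762% + 13.0548% + 16% = 32.8168%.

32.8168%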